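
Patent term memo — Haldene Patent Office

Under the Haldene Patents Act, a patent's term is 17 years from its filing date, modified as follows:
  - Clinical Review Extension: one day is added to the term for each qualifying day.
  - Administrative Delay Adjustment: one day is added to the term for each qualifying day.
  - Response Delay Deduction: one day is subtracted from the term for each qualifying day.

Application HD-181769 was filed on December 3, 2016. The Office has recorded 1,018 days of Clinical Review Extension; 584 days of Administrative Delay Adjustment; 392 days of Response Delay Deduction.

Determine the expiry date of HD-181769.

2037-03-27

Base term: filing date + 17 years → 3 December 2033.
Clinical Review Extension: +1018 days → 16 September 2036.
Administrative Delay Adjustment: +584 days → 23 April 2038.
Response Delay Deduction: −392 days → 27 March 2037.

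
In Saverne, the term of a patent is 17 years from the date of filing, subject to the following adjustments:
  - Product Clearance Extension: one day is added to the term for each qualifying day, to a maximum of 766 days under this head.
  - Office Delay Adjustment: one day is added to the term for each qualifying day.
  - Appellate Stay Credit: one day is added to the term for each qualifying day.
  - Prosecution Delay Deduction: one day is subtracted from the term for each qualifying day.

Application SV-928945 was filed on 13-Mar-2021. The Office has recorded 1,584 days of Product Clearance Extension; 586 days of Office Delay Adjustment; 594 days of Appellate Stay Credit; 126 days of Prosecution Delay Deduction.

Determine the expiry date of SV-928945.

Base term: filing date + 17 years → 13 March 2038.
Product Clearance Extension: 1584 days claimed exceeds the 766-day cap, so +766 days → 17 April 2040.
Office Delay Adjustment: +586 days → 24 November 2041.
Appellate Stay Credit: +594 days → 11 July 2043.
Prosecution Delay Deduction: −126 days → 7 March 2043.

March 7, 2043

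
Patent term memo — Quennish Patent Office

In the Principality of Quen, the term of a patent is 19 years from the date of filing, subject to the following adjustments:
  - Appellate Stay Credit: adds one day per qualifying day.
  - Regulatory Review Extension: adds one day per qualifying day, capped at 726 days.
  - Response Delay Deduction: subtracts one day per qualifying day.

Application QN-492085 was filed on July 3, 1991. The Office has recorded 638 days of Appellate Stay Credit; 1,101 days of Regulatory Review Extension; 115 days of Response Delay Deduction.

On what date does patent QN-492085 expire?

Base term: filing date + 19 years → 3 July 2010.
Appellate Stay Credit: +638 days → 1 April 2012.
Regulatory Review Extension: 1101 days claimed exceeds the 726-day cap, so +726 days → 28 March 2014.
Response Delay Deduction: −115 days → 3 December 2013.

December 3, 2013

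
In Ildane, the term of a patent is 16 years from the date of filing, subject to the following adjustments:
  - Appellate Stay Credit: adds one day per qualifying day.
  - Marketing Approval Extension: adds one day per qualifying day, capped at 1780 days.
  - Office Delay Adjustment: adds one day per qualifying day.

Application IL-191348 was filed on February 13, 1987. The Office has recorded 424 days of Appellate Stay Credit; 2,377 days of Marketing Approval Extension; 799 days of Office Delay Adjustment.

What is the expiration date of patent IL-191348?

May 5, 2011

Base term: filing date + 16 years → 13 February 2003.
Appellate Stay Credit: +424 days → 12 April 2004.
Marketing Approval Extension: 2377 days claimed exceeds the 1780-day cap, so +1780 days → 25 February 2009.
Office Delay Adjustment: +799 days → 5 May 2011.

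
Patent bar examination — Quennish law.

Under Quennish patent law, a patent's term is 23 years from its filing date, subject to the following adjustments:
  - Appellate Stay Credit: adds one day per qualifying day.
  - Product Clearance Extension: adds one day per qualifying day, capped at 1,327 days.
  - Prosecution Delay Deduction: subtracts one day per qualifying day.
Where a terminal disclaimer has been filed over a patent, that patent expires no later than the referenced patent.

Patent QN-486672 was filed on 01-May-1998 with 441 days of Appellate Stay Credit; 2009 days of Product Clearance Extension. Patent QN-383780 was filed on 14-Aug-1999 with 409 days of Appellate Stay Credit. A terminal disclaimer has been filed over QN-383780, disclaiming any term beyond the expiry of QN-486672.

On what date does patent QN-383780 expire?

2023-09-27

Natural term of QN-383780:
  Base: filing + 23 years → 14 August 2022.
  Appellate Stay Credit: +409 days → 27 September 2023.
Expiry of referenced patent QN-486672:
  Base: filing + 23 years → 1 May 2021.
  Appellate Stay Credit: +441 days → 16 July 2022.
  Product Clearance Extension: 2009 days claimed exceeds the 1327-day cap, so +1327 days → 4 March 2026.
Terminal disclaimer: QN-383780 expires on the earlier of 27 September 2023 and 4 March 2026.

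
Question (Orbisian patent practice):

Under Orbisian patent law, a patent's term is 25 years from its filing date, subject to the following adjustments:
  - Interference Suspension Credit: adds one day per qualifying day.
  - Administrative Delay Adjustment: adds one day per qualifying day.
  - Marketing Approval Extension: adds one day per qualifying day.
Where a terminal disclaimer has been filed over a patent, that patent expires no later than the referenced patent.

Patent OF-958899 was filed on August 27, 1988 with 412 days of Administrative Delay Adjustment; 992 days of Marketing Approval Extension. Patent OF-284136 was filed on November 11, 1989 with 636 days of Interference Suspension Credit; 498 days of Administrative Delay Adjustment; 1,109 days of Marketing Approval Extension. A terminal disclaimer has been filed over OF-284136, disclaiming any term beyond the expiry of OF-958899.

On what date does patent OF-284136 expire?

Natural term of OF-284136:
  Base: filing + 25 years → 11 November 2014.
  Interference Suspension Credit: +636 days → 8 August 2016.
  Administrative Delay Adjustment: +498 days → 19 December 2017.
  Marketing Approval Extension: +1109 days → 1 January 2021.
Expiry of referenced patent OF-958899:
  Base: filing + 25 years → 27 August 2013.
  Administrative Delay Adjustment: +412 days → 13 October 2014.
  Marketing Approval Extension: +992 days → 1 July 2017.
Terminal disclaimer: OF-284136 expires on the earlier of 1 January 2021 and 1 July 2017.

2017-07-01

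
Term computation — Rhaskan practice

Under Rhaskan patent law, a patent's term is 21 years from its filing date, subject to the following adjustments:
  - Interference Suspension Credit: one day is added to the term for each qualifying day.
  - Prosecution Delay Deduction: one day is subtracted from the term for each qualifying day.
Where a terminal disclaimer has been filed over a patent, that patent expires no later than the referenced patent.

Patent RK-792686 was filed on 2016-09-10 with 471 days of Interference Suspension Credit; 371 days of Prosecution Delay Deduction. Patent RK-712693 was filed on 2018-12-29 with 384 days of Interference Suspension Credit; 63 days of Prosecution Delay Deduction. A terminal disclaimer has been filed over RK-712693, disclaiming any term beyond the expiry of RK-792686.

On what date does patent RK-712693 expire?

2037-12-19

Natural term of RK-712693:
  Base: filing + 21 years → 29 December 2039.
  Interference Suspension Credit: +384 days → 16 January 2041.
  Prosecution Delay Deduction: −63 days → 14 November 2040.
Expiry of referenced patent RK-792686:
  Base: filing + 21 years → 10 September 2037.
  Interference Suspension Credit: +471 days → 25 December 2038.
  Prosecution Delay Deduction: −371 days → 19 December 2037.
Terminal disclaimer: RK-712693 expires on the earlier of 14 November 2040 and 19 December 2037.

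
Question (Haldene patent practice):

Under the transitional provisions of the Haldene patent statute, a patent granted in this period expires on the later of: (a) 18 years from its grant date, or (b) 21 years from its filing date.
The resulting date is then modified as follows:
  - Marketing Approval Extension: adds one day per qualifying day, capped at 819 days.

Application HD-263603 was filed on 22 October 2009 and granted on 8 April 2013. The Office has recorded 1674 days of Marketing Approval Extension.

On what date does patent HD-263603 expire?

2033-07-05

(a) grant + 18 years → 8 April 2031.
(b) filing + 21 years → 22 October 2030.
Later of the two: 8 April 2031.
Marketing Approval Extension: 1674 days claimed exceeds the 819-day cap, so +819 days → 5 July 2033.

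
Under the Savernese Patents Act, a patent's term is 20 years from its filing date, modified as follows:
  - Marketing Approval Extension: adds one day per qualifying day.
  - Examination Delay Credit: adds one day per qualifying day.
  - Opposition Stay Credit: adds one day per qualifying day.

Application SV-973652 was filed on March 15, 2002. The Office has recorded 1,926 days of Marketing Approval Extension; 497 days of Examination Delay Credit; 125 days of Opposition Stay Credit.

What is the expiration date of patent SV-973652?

Base term: filing date + 20 years → 15 March 2022.
Marketing Approval Extension: +1926 days → 23 June 2027.
Examination Delay Credit: +497 days → 1 November 2028.
Opposition Stay Credit: +125 days → 6 March 2029.

2029-03-06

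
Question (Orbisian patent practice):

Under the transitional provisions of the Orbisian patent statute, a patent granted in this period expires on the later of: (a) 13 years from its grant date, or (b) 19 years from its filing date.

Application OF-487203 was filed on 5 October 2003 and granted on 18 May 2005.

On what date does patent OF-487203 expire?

2022-10-05

(a) grant + 13 years → 18 May 2018.
(b) filing + 19 years → 5 October 2022.
Later of the two: 5 October 2022.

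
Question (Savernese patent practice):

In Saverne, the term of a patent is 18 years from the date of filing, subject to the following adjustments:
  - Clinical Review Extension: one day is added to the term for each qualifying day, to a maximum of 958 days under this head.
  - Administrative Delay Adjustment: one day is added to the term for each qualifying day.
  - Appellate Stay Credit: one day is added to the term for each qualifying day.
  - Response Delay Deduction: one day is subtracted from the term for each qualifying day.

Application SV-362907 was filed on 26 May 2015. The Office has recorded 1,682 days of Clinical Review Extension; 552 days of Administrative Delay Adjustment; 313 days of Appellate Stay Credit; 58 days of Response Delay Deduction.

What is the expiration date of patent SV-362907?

Base term: filing date + 18 years → 26 May 2033.
Clinical Review Extension: 1682 days claimed exceeds the 958-day cap, so +958 days → 9 January 2036.
Administrative Delay Adjustment: +552 days → 14 July 2037.
Appellate Stay Credit: +313 days → 23 May 2038.
Response Delay Deduction: −58 days → 26 March 2038.

March 26, 2038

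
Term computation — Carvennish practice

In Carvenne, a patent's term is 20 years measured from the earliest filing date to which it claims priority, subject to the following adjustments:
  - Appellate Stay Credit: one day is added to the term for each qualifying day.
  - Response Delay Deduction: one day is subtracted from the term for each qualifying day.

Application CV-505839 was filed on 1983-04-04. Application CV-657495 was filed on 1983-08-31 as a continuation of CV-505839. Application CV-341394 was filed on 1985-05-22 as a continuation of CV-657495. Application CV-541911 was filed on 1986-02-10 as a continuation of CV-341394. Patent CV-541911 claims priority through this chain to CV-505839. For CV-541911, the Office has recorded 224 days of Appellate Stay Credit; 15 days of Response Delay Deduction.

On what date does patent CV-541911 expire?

Earliest priority filing: 4 April 1983.
Base term: 4 April 1983 + 20 years → 4 April 2003.
Appellate Stay Credit: +224 days → 14 November 2003.
Response Delay Deduction: −15 days → 30 October 2003.

2003-10-30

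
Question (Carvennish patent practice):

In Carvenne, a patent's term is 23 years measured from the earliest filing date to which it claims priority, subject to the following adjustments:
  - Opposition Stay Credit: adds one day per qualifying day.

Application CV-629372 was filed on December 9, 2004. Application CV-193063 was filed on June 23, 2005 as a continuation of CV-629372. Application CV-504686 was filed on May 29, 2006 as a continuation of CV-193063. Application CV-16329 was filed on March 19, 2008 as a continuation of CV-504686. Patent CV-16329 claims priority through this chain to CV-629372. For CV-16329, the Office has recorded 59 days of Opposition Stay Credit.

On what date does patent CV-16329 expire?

Earliest priority filing: 9 December 2004.
Base term: 9 December 2004 + 23 years → 9 December 2027.
Opposition Stay Credit: +59 days → 6 February 2028.

February 6, 2028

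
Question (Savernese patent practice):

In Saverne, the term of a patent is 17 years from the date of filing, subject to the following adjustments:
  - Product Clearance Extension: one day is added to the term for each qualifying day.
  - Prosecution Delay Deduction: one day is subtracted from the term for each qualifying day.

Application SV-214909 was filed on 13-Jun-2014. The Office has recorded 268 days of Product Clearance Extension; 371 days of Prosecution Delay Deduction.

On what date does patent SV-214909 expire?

March 2, 2031

Base term: filing date + 17 years → 13 June 2031.
Product Clearance Extension: +268 days → 7 March 2032.
Prosecution Delay Deduction: −371 days → 2 March 2031.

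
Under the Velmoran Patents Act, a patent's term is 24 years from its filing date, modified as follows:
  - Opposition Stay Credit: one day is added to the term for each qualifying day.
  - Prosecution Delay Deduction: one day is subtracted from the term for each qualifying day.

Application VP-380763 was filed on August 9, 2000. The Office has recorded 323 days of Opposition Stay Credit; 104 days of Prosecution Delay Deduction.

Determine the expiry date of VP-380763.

March 16, 2025

Base term: filing date + 24 years → 9 August 2024.
Opposition Stay Credit: +323 days → 28 June 2025.
Prosecution Delay Deduction: −104 days → 16 March 2025.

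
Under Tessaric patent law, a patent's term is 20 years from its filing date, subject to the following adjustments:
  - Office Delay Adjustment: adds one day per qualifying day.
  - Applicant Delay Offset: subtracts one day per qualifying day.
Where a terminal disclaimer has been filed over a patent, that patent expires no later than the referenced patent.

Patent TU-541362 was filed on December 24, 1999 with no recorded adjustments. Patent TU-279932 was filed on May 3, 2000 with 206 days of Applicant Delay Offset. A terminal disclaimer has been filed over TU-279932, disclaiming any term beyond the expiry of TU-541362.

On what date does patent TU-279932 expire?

October 10, 2019

Natural term of TU-279932:
  Base: filing + 20 years → 3 May 2020.
  Applicant Delay Offset: −206 days → 10 October 2019.
Expiry of referenced patent TU-541362:
  Base: filing + 20 years → 24 December 2019.
Terminal disclaimer: TU-279932 expires on the earlier of 10 October 2019 and 24 December 2019.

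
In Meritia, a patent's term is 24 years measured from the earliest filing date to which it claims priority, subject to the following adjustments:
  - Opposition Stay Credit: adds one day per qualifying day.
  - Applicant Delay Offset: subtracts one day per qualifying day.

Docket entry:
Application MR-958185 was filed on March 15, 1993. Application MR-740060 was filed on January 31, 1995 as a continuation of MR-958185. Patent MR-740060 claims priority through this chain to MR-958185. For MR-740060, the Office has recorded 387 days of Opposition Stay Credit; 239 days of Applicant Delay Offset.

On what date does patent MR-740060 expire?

Earliest priority filing: 15 March 1993.
Base term: 15 March 1993 + 24 years → 15 March 2017.
Opposition Stay Credit: +387 days → 6 April 2018.
Applicant Delay Offset: −239 days → 10 August 2017.

2017-08-10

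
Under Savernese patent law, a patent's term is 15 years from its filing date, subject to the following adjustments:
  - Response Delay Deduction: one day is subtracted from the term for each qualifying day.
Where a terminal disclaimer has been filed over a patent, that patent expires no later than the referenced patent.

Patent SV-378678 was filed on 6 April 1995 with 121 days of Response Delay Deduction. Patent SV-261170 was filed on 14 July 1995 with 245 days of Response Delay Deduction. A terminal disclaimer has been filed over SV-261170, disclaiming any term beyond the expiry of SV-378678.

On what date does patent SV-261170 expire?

Natural term of SV-261170:
  Base: filing + 15 years → 14 July 2010.
  Response Delay Deduction: −245 days → 11 November 2009.
Expiry of referenced patent SV-378678:
  Base: filing + 15 years → 6 April 2010.
  Response Delay Deduction: −121 days → 6 December 2009.
Terminal disclaimer: SV-261170 expires on the earlier of 11 November 2009 and 6 December 2009.

2009-11-11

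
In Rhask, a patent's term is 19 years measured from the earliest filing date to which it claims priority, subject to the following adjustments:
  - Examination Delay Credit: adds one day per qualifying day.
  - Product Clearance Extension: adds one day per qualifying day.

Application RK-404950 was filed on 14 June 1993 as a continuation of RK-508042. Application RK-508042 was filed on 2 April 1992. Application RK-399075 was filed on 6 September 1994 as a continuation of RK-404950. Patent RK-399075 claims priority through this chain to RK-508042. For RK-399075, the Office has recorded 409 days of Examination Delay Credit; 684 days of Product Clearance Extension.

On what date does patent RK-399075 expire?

2014-03-30

Earliest priority filing: 2 April 1992.
Base term: 2 April 1992 + 19 years → 2 April 2011.
Examination Delay Credit: +409 days → 15 May 2012.
Product Clearance Extension: +684 days → 30 March 2014.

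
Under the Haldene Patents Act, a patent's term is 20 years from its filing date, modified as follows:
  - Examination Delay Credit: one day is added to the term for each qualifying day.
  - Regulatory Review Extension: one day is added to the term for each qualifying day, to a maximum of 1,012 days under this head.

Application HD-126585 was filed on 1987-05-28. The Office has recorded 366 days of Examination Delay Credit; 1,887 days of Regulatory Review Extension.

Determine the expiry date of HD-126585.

2011-03-06

Base term: filing date + 20 years → 28 May 2007.
Examination Delay Credit: +366 days → 28 May 2008.
Regulatory Review Extension: 1887 days claimed exceeds the 1012-day cap, so +1012 days → 6 March 2011.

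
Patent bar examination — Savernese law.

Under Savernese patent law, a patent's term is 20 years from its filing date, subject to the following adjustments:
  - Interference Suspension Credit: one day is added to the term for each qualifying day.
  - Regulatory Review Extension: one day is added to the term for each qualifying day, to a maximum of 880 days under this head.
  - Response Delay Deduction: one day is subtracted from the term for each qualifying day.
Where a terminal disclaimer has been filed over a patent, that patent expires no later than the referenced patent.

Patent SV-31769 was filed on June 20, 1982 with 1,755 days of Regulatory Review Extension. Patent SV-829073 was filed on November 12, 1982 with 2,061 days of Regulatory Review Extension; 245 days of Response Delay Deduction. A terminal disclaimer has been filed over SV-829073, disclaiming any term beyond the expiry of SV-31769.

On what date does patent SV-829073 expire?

August 8, 2004

Natural term of SV-829073:
  Base: filing + 20 years → 12 November 2002.
  Regulatory Review Extension: 2061 days claimed exceeds the 880-day cap, so +880 days → 10 April 2005.
  Response Delay Deduction: −245 days → 8 August 2004.
Expiry of referenced patent SV-31769:
  Base: filing + 20 years → 20 June 2002.
  Regulatory Review Extension: 1755 days claimed exceeds the 880-day cap, so +880 days → 16 November 2004.
Terminal disclaimer: SV-829073 expires on the earlier of 8 August 2004 and 16 November 2004.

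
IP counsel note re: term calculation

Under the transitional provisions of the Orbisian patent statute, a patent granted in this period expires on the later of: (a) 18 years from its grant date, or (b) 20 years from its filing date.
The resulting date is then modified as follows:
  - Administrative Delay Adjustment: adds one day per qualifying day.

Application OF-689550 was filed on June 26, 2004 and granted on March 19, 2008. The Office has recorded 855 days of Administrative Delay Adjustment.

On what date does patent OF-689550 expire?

(a) grant + 18 years → 19 March 2026.
(b) filing + 20 years → 26 June 2024.
Later of the two: 19 March 2026.
Administrative Delay Adjustment: +855 days → 21 July 2028.

2028-07-21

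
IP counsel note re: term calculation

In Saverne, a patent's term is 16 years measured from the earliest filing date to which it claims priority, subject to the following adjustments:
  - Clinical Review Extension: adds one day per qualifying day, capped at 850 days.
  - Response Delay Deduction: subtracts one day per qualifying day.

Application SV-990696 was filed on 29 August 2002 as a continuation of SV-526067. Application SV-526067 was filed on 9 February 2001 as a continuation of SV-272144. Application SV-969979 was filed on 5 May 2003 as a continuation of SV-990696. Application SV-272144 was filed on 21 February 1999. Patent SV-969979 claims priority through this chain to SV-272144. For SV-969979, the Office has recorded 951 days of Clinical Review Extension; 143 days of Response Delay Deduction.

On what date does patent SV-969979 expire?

2017-01-28

Earliest priority filing: 21 February 1999.
Base term: 21 February 1999 + 16 years → 21 February 2015.
Clinical Review Extension: 951 days claimed exceeds the 850-day cap, so +850 days → 20 June 2017.
Response Delay Deduction: −143 days → 28 January 2017.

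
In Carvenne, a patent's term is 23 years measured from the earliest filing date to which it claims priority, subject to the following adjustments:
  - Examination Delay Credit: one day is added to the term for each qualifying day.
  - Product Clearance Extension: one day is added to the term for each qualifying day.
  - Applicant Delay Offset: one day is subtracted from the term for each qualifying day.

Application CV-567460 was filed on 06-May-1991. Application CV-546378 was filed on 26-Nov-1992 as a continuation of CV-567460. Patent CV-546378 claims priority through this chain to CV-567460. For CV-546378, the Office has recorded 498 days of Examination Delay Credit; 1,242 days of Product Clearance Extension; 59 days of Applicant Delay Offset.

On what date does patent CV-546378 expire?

2018-12-12

Earliest priority filing: 6 May 1991.
Base term: 6 May 1991 + 23 years → 6 May 2014.
Examination Delay Credit: +498 days → 16 September 2015.
Product Clearance Extension: +1242 days → 9 February 2019.
Applicant Delay Offset: −59 days → 12 December 2018.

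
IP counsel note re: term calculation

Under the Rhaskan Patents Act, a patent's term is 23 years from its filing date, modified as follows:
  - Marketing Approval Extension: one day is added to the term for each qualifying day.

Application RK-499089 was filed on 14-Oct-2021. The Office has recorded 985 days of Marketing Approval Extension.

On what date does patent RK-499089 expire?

Base term: filing date + 23 years → 14 October 2044.
Marketing Approval Extension: +985 days → 26 June 2047.

2047-06-26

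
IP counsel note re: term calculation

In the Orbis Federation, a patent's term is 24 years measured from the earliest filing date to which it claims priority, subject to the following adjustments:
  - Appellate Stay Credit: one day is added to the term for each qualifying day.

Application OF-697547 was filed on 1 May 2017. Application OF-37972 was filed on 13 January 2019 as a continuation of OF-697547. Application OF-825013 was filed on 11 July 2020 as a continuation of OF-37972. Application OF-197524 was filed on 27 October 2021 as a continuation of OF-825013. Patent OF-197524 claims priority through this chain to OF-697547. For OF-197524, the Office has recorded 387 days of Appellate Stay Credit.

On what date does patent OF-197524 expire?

2042-05-23

Earliest priority filing: 1 May 2017.
Base term: 1 May 2017 + 24 years → 1 May 2041.
Appellate Stay Credit: +387 days → 23 May 2042.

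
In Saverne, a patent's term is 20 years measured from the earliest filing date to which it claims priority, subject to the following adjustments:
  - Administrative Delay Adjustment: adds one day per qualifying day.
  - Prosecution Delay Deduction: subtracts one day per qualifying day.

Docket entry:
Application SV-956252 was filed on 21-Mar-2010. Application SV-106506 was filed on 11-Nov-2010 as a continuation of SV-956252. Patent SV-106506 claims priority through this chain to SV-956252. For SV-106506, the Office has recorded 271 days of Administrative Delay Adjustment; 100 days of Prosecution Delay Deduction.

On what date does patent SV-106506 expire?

Earliest priority filing: 21 March 2010.
Base term: 21 March 2010 + 20 years → 21 March 2030.
Administrative Delay Adjustment: +271 days → 17 December 2030.
Prosecution Delay Deduction: −100 days → 8 September 2030.

2030-09-08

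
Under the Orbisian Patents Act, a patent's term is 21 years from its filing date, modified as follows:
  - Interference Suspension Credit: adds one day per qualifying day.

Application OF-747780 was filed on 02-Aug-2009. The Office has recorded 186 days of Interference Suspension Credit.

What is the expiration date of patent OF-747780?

Base term: filing date + 21 years → 2 August 2030.
Interference Suspension Credit: +186 days → 4 February 2031.

February 4, 2031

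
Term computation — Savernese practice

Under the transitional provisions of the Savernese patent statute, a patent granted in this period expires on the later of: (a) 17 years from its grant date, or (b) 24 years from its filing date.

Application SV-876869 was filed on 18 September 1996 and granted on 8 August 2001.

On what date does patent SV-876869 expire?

2020-09-18

(a) grant + 17 years → 8 August 2018.
(b) filing + 24 years → 18 September 2020.
Later of the two: 18 September 2020.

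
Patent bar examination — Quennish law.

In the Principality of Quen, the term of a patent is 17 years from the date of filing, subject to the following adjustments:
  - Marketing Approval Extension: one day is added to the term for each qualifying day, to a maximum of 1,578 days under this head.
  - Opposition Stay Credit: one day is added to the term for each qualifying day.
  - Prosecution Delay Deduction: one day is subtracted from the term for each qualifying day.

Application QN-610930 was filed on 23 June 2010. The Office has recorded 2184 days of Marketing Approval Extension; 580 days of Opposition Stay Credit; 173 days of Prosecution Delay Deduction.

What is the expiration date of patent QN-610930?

2032-11-28

Base term: filing date + 17 years → 23 June 2027.
Marketing Approval Extension: 2184 days claimed exceeds the 1578-day cap, so +1578 days → 18 October 2031.
Opposition Stay Credit: +580 days → 20 May 2033.
Prosecution Delay Deduction: −173 days → 28 November 2032.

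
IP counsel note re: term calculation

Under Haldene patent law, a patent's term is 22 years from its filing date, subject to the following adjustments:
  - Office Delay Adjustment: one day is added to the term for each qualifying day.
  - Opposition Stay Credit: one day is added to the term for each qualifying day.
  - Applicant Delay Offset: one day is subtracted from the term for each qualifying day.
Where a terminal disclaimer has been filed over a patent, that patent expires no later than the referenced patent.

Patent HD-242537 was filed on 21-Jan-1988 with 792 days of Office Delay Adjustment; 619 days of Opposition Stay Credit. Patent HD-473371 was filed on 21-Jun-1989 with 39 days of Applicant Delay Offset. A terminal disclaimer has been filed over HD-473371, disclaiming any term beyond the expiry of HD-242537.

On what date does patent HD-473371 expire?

May 13, 2011

Natural term of HD-473371:
  Base: filing + 22 years → 21 June 2011.
  Applicant Delay Offset: −39 days → 13 May 2011.
Expiry of referenced patent HD-242537:
  Base: filing + 22 years → 21 January 2010.
  Office Delay Adjustment: +792 days → 23 March 2012.
  Opposition Stay Credit: +619 days → 2 December 2013.
Terminal disclaimer: HD-473371 expires on the earlier of 13 May 2011 and 2 December 2013.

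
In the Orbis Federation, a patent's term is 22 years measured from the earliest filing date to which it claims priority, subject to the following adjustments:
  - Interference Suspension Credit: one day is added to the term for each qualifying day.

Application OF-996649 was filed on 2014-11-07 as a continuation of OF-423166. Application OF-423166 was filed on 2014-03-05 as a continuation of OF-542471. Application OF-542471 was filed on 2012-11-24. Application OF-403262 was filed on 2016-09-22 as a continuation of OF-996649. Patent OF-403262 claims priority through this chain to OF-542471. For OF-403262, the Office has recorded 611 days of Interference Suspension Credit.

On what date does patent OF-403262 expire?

July 27, 2036

Earliest priority filing: 24 November 2012.
Base term: 24 November 2012 + 22 years → 24 November 2034.
Interference Suspension Credit: +611 days → 27 July 2036.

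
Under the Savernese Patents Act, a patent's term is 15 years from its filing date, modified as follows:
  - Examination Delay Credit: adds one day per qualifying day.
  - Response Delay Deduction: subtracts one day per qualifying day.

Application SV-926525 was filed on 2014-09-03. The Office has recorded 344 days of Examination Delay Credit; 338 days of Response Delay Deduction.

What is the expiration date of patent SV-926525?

September 9, 2029

Base term: filing date + 15 years → 3 September 2029.
Examination Delay Credit: +344 days → 13 August 2030.
Response Delay Deduction: −338 days → 9 September 2029.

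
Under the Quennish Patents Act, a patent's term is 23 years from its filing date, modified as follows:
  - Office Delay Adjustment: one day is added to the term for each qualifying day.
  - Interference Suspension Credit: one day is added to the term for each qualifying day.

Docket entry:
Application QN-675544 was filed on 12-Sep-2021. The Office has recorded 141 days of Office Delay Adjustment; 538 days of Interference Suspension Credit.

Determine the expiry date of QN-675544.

2046-07-23

Base term: filing date + 23 years → 12 September 2044.
Office Delay Adjustment: +141 days → 31 January 2045.
Interference Suspension Credit: +538 days → 23 July 2046.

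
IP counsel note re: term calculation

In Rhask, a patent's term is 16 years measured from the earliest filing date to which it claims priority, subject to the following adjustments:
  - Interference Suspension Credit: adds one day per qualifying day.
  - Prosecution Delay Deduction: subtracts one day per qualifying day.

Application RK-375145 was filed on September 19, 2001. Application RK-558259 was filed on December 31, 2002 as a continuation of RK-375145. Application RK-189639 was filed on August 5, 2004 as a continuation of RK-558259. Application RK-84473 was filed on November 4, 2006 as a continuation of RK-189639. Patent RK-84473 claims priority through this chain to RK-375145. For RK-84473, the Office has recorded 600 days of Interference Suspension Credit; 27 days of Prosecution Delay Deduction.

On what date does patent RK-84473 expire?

2019-04-15

Earliest priority filing: 19 September 2001.
Base term: 19 September 2001 + 16 years → 19 September 2017.
Interference Suspension Credit: +600 days → 12 May 2019.
Prosecution Delay Deduction: −27 days → 15 April 2019.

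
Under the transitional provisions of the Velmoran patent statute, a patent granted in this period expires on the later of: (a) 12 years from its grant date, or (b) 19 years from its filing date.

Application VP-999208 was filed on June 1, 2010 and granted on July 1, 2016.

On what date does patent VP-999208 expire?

June 1, 2029

(a) grant + 12 years → 1 July 2028.
(b) filing + 19 years → 1 June 2029.
Later of the two: 1 June 2029.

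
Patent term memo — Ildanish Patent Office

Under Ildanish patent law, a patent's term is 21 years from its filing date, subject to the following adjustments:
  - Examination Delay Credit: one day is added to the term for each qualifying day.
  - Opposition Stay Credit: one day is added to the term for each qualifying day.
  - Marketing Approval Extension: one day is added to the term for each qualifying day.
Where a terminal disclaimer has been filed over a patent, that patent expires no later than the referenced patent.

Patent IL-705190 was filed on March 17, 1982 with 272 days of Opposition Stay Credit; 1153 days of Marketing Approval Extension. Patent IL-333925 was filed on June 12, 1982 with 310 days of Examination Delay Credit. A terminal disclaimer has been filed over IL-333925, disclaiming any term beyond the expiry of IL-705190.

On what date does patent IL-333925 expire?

April 17, 2004

Natural term of IL-333925:
  Base: filing + 21 years → 12 June 2003.
  Examination Delay Credit: +310 days → 17 April 2004.
Expiry of referenced patent IL-705190:
  Base: filing + 21 years → 17 March 2003.
  Opposition Stay Credit: +272 days → 14 December 2003.
  Marketing Approval Extension: +1153 days → 9 February 2007.
Terminal disclaimer: IL-333925 expires on the earlier of 17 April 2004 and 9 February 2007.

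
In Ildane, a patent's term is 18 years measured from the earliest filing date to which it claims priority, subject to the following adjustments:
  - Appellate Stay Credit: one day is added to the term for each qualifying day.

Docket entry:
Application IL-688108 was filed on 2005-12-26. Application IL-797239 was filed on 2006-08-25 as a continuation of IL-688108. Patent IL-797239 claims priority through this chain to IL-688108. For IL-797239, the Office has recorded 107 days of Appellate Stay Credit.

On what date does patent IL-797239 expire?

April 11, 2024

Earliest priority filing: 26 December 2005.
Base term: 26 December 2005 + 18 years → 26 December 2023.
Appellate Stay Credit: +107 days → 11 April 2024.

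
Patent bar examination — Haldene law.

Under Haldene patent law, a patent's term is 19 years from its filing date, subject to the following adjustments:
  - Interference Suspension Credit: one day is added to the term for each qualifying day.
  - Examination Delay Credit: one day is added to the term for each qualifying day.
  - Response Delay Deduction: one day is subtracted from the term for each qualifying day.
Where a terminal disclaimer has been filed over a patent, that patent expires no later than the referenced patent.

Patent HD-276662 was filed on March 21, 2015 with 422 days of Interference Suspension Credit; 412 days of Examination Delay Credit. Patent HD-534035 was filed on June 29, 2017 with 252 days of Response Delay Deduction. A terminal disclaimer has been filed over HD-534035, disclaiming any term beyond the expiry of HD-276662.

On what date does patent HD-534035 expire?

Natural term of HD-534035:
  Base: filing + 19 years → 29 June 2036.
  Response Delay Deduction: −252 days → 21 October 2035.
Expiry of referenced patent HD-276662:
  Base: filing + 19 years → 21 March 2034.
  Interference Suspension Credit: +422 days → 17 May 2035.
  Examination Delay Credit: +412 days → 2 July 2036.
Terminal disclaimer: HD-534035 expires on the earlier of 21 October 2035 and 2 July 2036.

October 21, 2035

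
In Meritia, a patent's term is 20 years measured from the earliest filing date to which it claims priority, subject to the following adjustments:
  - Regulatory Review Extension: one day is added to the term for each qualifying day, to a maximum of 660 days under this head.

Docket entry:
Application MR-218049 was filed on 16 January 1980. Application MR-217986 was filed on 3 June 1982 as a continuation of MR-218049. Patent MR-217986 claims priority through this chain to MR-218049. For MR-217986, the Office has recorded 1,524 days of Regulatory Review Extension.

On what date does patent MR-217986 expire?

Earliest priority filing: 16 January 1980.
Base term: 16 January 1980 + 20 years → 16 January 2000.
Regulatory Review Extension: 1524 days claimed exceeds the 660-day cap, so +660 days → 6 November 2001.

2001-11-06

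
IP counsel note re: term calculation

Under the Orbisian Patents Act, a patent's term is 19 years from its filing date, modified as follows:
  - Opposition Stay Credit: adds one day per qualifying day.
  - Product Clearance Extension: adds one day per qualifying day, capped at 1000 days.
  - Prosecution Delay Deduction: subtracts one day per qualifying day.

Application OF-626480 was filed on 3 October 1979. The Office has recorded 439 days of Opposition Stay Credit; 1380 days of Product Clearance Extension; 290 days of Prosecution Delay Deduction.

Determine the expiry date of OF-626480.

November 25, 2001

Base term: filing date + 19 years → 3 October 1998.
Opposition Stay Credit: +439 days → 16 December 1999.
Product Clearance Extension: 1380 days claimed exceeds the 1000-day cap, so +1000 days → 11 September 2002.
Prosecution Delay Deduction: −290 days → 25 November 2001.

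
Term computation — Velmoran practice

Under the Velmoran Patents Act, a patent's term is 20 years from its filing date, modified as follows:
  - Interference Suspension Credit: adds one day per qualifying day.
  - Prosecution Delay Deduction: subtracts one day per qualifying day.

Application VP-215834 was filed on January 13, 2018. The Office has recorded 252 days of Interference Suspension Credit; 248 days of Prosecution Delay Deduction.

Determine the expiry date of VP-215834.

Base term: filing date + 20 years → 13 January 2038.
Interference Suspension Credit: +252 days → 22 September 2038.
Prosecution Delay Deduction: −248 days → 17 January 2038.

2038-01-17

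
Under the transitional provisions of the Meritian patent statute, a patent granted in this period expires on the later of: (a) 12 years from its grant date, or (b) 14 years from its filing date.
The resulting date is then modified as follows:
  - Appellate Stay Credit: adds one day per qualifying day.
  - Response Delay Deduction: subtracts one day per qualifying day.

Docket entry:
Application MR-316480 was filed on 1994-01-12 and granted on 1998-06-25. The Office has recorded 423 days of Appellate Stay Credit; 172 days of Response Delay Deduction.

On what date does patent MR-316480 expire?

(a) grant + 12 years → 25 June 2010.
(b) filing + 14 years → 12 January 2008.
Later of the two: 25 June 2010.
Appellate Stay Credit: +423 days → 22 August 2011.
Response Delay Deduction: −172 days → 3 March 2011.

2011-03-03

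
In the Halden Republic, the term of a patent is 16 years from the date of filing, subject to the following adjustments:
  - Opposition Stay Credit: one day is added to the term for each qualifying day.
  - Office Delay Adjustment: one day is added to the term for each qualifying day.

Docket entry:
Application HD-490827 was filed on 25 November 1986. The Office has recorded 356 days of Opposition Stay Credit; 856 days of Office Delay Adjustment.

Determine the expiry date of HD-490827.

Base term: filing date + 16 years → 25 November 2002.
Opposition Stay Credit: +356 days → 16 November 2003.
Office Delay Adjustment: +856 days → 21 March 2006.

2006-03-21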